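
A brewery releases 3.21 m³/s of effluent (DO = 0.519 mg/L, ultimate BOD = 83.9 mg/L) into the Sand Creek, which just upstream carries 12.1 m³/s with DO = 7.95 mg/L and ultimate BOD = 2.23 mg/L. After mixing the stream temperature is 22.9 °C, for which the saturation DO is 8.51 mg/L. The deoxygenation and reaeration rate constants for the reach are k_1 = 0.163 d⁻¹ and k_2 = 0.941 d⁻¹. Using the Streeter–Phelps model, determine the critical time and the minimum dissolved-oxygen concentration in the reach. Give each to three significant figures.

Mixed DO = (12.1×7.95 + 3.21×0.519)/(12.1+3.21) = 97.86/15.31 = 6.392 mg/L.
Mixed L₀ = (12.1×2.23 + 3.21×83.9)/(15.31) = 296.3/15.31 = 19.35 mg/L.
Initial deficit D₀ = C_s − DO₀ = 8.51 − 6.392 = 2.118 mg/L.
t_c = (1/0.7780) ln[(0.941/0.163)(1 − 2.118×0.7780/(0.163×19.35))] = 1.285 × ln(2.757) = 1.304 d.
D_c = (0.163/0.941) × 19.35 × e^(−0.163×1.304) = 0.1732 × 19.35 × 0.8086 = 2.711 mg/L.
Minimum DO = 8.51 − 2.711 = 5.799 mg/L.

t_c ≈ 1.30 d; minimum DO ≈ 5.80 mg/L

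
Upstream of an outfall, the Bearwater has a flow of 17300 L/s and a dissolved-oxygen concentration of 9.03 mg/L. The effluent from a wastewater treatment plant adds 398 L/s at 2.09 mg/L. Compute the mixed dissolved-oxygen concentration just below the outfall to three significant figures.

8.87 mg/L

Flow-weighted mixing: C = (Q_r C_r + Q_w C_w)/(Q_r + Q_w)
= (17300×9.03 + 398×2.09)/(17300 + 398) = 157100/17700 = 8.874 mg/L.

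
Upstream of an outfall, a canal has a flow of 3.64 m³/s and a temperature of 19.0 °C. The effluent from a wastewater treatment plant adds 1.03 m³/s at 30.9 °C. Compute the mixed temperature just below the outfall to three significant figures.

21.6 °C

Flow-weighted mixing: C = (Q_r C_r + Q_w C_w)/(Q_r + Q_w)
= (3.64×19.0 + 1.03×30.9)/(3.64 + 1.03) = 101.0/4.670 = 21.62 °C.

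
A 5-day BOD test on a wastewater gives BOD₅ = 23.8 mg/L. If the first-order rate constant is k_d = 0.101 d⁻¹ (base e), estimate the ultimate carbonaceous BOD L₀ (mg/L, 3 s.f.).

L₀ ≈ 60.0 mg/L

BOD₅ = L₀(1 − e^(−5k_d)) ⇒ L₀ = BOD₅ / (1 − e^(−5×0.101))
= 23.8 / (1 − 0.6035) = 23.8 / 0.3965 = 60.03 mg/L.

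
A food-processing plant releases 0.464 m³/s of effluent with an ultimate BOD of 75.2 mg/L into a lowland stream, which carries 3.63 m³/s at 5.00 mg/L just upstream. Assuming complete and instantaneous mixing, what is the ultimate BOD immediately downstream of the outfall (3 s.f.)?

Flow-weighted mixing: C = (Q_r C_r + Q_w C_w)/(Q_r + Q_w)
= (3.63×5.00 + 0.464×75.2)/(3.63 + 0.464) = 53.04/4.094 = 12.96 mg/L.

13.0 mg/L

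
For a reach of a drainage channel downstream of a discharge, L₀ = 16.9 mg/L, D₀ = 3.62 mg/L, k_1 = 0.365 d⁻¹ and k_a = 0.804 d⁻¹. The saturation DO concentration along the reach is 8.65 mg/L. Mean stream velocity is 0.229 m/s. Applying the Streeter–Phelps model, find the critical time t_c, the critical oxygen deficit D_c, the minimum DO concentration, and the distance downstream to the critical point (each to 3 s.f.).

With k_a/k_1 = 2.203 and 1 − D₀(k_a−k_1)/(k_1 L₀) = 0.7424,
t_c = ln(2.203 × 0.7424) / (0.804 − 0.365) = ln(1.635) / 0.4390 = 0.4918/0.4390 = 1.120 d.
L(t_c) = L₀ e^(−k_1 t_c) = 16.9 × 0.6644 = 11.23 mg/L, and at the critical point k_a D_c = k_1 L, so D_c = (0.365/0.804) × 11.23 = 5.097 mg/L.
Minimum DO = C_s − D_c = 8.65 − 5.097 = 3.553 mg/L.
x_c = v t_c = 0.229 m/s × 1.120 d × 86400 s/d = 22170 m ≈ 22.2 km.

t_c ≈ 1.12 d; D_c ≈ 5.10 mg/L; min DO ≈ 3.55 mg/L; x_c ≈ 22.2 km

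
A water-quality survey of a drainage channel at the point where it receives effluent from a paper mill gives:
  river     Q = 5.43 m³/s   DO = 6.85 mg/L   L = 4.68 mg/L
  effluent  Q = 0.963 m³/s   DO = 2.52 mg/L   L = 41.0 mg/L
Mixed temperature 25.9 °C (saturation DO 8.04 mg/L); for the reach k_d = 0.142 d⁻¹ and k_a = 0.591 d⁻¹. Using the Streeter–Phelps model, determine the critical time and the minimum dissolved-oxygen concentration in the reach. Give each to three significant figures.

t_c ≈ 1.28 d; minimum DO ≈ 6.01 mg/L

Mixed DO = (5.43×6.85 + 0.963×2.52)/(5.43+0.963) = 39.62/6.393 = 6.198 mg/L.
Mixed L₀ = (5.43×4.68 + 0.963×41.0)/(6.393) = 64.90/6.393 = 10.15 mg/L.
Initial deficit D₀ = C_s − DO₀ = 8.04 − 6.198 = 1.842 mg/L.
t_c = (1/0.4490) ln[(0.591/0.142)(1 − 1.842×0.4490/(0.142×10.15))] = 2.227 × ln(1.774) = 1.276 d.
D_c = (0.142/0.591) × 10.15 × e^(−0.142×1.276) = 0.2403 × 10.15 × 0.8342 = 2.035 mg/L.
Minimum DO = 8.04 − 2.035 = 6.005 mg/L.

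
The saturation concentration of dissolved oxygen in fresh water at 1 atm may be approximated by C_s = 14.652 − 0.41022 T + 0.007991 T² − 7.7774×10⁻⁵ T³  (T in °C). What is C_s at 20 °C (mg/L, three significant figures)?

C_s = 14.652 − 0.41022×20 + 0.007991×20² − 7.7774×10⁻⁵×20³ = 9.022 mg/L.

C_s ≈ 9.02 mg/L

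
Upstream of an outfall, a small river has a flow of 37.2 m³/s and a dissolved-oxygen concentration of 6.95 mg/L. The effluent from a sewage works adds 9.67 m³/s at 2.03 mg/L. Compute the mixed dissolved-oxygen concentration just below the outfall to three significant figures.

Flow-weighted mixing: C = (Q_r C_r + Q_w C_w)/(Q_r + Q_w)
= (37.2×6.95 + 9.67×2.03)/(37.2 + 9.67) = 278.2/46.87 = 5.935 mg/L.

5.93 mg/L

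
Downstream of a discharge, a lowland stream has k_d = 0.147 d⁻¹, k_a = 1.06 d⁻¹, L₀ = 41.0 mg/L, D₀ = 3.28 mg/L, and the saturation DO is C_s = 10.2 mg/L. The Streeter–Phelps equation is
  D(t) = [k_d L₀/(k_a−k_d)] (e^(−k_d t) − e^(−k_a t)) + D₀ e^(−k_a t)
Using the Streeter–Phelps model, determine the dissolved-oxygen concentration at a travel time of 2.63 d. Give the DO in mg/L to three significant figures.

k_d L₀/(k_a−k_d) = 0.147×41.0/(1.06−0.147) = 6.027/0.9130 = 6.601 mg/L.
e^(−k_d t) = e^(−0.147×2.630) = 0.6794; e^(−k_a t) = e^(−1.06×2.630) = 0.06156.
D = 6.601 × (0.6794 − 0.06156) + 3.28 × 0.06156 = 4.078 + 0.2019 = 4.280 mg/L.
DO = C_s − D = 10.2 − 4.280 = 5.920 mg/L.

DO ≈ 5.92 mg/L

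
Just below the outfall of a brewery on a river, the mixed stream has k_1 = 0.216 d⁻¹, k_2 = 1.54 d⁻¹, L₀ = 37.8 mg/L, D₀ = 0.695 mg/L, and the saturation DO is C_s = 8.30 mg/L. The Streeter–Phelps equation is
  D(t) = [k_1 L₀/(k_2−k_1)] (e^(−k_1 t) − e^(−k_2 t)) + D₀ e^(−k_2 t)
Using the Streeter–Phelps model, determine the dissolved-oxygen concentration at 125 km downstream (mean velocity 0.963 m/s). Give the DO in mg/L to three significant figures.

DO ≈ 4.38 mg/L

Travel time t = x/v = 125 km / (0.963 m/s) = 125000 m / 0.963 m/s = 129800 s = 1.502 d.
k_1 L₀/(k_2−k_1) = 0.216×37.8/(1.54−0.216) = 8.165/1.324 = 6.167 mg/L.
e^(−k_1 t) = e^(−0.216×1.502) = 0.7229; e^(−k_2 t) = e^(−1.54×1.502) = 0.09890.
D = 6.167 × (0.7229 − 0.09890) + 0.695 × 0.09890 = 3.848 + 0.06874 = 3.917 mg/L.
DO = C_s − D = 8.30 − 3.917 = 4.383 mg/L.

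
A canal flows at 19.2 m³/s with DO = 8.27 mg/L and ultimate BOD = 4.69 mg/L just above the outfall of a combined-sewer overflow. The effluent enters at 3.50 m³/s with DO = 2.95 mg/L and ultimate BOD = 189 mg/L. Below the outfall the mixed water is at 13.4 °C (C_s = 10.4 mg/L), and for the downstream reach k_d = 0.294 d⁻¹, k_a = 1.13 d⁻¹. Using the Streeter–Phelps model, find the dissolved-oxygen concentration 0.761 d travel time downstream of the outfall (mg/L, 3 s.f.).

DO ≈ 4.77 mg/L

Mixed DO = (19.2×8.27 + 3.50×2.95)/(19.2+3.50) = 169.1/22.70 = 7.450 mg/L.
Mixed L₀ = (19.2×4.69 + 3.50×189)/(22.70) = 751.5/22.70 = 33.11 mg/L.
Initial deficit D₀ = C_s − DO₀ = 10.4 − 7.450 = 2.950 mg/L.
D(0.761) = [0.294×33.11/(1.13−0.294)](e^(−0.294×0.761) − e^(−1.13×0.761)) + 2.950 e^(−1.13×0.761)
= 11.64 × (0.7995 − 0.4232) + 2.950 × 0.4232 = 5.630 mg/L.
DO = 10.4 − 5.630 = 4.770 mg/L.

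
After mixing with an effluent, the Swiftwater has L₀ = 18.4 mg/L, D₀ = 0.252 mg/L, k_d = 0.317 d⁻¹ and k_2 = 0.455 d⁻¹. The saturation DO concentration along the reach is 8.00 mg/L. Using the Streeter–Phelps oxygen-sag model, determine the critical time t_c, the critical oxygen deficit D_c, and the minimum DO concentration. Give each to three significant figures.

t_c ≈ 2.58 d; D_c ≈ 5.67 mg/L; min DO ≈ 2.33 mg/L

t_c = [1/(k_2−k_d)] ln[(k_2/k_d)(1 − D₀(k_2−k_d)/(k_d L₀))]
= [1/(0.455−0.317)] ln[(0.455/0.317)(1 − 0.252×0.1380/(0.317×18.4))]
= (1/0.1380) ln[1.435 × 0.9940] = 7.246 × ln(1.427) = 7.246 × 0.3554 = 2.575 d.
L(t_c) = L₀ e^(−k_d t_c) = 18.4 × 0.4420 = 8.133 mg/L, and at the critical point k_2 D_c = k_d L, so D_c = (0.317/0.455) × 8.133 = 5.666 mg/L.
Minimum DO = C_s − D_c = 8.00 − 5.666 = 2.334 mg/L.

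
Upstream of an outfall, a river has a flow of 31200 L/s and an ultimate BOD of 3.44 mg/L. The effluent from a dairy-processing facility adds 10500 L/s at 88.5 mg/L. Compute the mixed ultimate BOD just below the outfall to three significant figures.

Flow-weighted mixing: C = (Q_r C_r + Q_w C_w)/(Q_r + Q_w)
= (31200×3.44 + 10500×88.5)/(31200 + 10500) = 1.037×10^6/41700 = 24.86 mg/L.

24.9 mg/L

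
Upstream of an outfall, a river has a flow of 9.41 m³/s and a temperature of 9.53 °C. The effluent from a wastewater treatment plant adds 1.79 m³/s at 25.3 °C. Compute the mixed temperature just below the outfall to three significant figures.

Flow-weighted mixing: C = (Q_r C_r + Q_w C_w)/(Q_r + Q_w)
= (9.41×9.53 + 1.79×25.3)/(9.41 + 1.79) = 135.0/11.20 = 12.05 °C.

12.1 °C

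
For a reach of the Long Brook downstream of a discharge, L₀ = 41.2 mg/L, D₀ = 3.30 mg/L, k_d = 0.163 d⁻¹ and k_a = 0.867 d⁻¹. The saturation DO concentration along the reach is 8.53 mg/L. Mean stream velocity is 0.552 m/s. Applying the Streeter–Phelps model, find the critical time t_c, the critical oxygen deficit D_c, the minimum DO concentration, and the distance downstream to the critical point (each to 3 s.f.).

At the critical point dD/dt = 0, so k_d L₀ e^(−k_d t) = k_a D. Substituting D(t) from the Streeter–Phelps equation and solving for t gives
t_c = ln[(k_a/k_d)(1 − D₀(k_a−k_d)/(k_d L₀))] / (k_a−k_d).
Here k_a−k_d = 0.7040 d⁻¹ and 1 − D₀(k_a−k_d)/(k_d L₀) = 1 − 3.30×0.7040/(0.163×41.2) = 0.6541, so
t_c = ln(5.319 × 0.6541) / 0.7040 = 1.247 / 0.7040 = 1.771 d.
D_c = (k_d/k_a) L₀ e^(−k_d t_c) = (0.163/0.867) × 41.2 × e^(−0.163×1.771) = 0.1880 × 41.2 × 0.7493 = 5.804 mg/L.
Minimum DO = C_s − D_c = 8.53 − 5.804 = 2.726 mg/L.
x_c = v t_c = 0.552 m/s × 1.771 d × 86400 s/d = 84460 m ≈ 84.5 km.

t_c ≈ 1.77 d; D_c ≈ 5.80 mg/L; min DO ≈ 2.73 mg/L; x_c ≈ 84.5 km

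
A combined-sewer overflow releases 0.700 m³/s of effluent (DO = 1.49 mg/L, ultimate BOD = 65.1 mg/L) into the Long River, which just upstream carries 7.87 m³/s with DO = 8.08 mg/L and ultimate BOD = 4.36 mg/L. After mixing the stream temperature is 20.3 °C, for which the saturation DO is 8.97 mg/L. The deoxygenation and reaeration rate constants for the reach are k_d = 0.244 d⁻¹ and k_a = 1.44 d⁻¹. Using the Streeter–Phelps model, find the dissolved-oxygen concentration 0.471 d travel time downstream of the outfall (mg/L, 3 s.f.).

Mixed DO = (7.87×8.08 + 0.700×1.49)/(7.87+0.700) = 64.63/8.570 = 7.542 mg/L.
Mixed L₀ = (7.87×4.36 + 0.700×65.1)/(8.570) = 79.88/8.570 = 9.321 mg/L.
Initial deficit D₀ = C_s − DO₀ = 8.97 − 7.542 = 1.428 mg/L.
D(0.471) = [0.244×9.321/(1.44−0.244)](e^(−0.244×0.471) − e^(−1.44×0.471)) + 1.428 e^(−1.44×0.471)
= 1.902 × (0.8914 − 0.5075) + 1.428 × 0.5075 = 1.455 mg/L.
DO = 8.97 − 1.455 = 7.515 mg/L.

DO ≈ 7.52 mg/L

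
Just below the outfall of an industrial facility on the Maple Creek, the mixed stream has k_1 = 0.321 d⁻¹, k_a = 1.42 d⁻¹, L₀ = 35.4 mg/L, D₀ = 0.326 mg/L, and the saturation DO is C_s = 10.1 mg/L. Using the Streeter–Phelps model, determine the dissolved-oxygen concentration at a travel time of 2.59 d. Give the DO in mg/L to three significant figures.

k_1 L₀/(k_a−k_1) = 0.321×35.4/(1.42−0.321) = 11.36/1.099 = 10.34 mg/L.
e^(−k_1 t) = e^(−0.321×2.590) = 0.4354; e^(−k_a t) = e^(−1.42×2.590) = 0.02528.
D = 10.34 × (0.4354 − 0.02528) + 0.326 × 0.02528 = 4.241 + 0.008241 = 4.249 mg/L.
DO = C_s − D = 10.1 − 4.249 = 5.851 mg/L.

DO ≈ 5.85 mg/L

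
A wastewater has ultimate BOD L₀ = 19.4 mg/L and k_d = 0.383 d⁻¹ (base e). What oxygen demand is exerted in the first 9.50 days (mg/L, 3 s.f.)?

y_t = L₀(1 − e^(−k_d t)) = 19.4 × (1 − e^(−0.383×9.50))
= 19.4 × (1 − 0.02629) = 19.4 × 0.9737 = 18.89 mg/L.

y ≈ 18.9 mg/L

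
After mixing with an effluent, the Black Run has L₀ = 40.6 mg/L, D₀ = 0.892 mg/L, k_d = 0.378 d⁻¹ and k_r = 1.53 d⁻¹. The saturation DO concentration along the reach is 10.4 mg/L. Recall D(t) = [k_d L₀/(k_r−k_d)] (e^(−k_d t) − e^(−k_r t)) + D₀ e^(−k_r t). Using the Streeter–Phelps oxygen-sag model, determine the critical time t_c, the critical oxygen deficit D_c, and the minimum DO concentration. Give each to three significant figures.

t_c ≈ 1.15 d; D_c ≈ 6.49 mg/L; min DO ≈ 3.91 mg/L

t_c = [1/(k_r−k_d)] ln[(k_r/k_d)(1 − D₀(k_r−k_d)/(k_d L₀))]
= [1/(1.53−0.378)] ln[(1.53/0.378)(1 − 0.892×1.152/(0.378×40.6))]
= (1/1.152) ln[4.048 × 0.9330] = 0.8681 × ln(3.777) = 0.8681 × 1.329 = 1.153 d.
D_c = (k_d/k_r) L₀ e^(−k_d t_c) = (0.378/1.53) × 40.6 × e^(−0.378×1.153) = 0.2471 × 40.6 × 0.6466 = 6.486 mg/L.
Minimum DO = C_s − D_c = 10.4 − 6.486 = 3.914 mg/L.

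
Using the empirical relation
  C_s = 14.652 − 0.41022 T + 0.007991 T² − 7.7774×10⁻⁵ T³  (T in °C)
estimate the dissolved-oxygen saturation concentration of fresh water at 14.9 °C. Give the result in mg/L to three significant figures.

C_s ≈ 10.1 mg/L

C_s = 14.652 − 0.41022×14.9 + 0.007991×14.9² − 7.7774×10⁻⁵×14.9³ = 10.06 mg/L.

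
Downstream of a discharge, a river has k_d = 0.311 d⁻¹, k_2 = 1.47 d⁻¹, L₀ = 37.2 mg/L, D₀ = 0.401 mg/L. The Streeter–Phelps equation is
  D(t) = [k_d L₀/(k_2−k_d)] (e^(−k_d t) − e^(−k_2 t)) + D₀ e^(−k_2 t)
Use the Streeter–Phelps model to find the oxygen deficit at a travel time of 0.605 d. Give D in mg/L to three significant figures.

k_d L₀/(k_2−k_d) = 0.311×37.2/(1.47−0.311) = 11.57/1.159 = 9.982 mg/L.
e^(−k_d t) = e^(−0.311×0.6050) = 0.8285; e^(−k_2 t) = e^(−1.47×0.6050) = 0.4109.
D = 9.982 × (0.8285 − 0.4109) + 0.401 × 0.4109 = 4.168 + 0.1648 = 4.333 mg/L.

D ≈ 4.33 mg/L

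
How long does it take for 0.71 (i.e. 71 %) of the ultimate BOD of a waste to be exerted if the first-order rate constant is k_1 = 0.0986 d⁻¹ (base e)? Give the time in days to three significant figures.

y/L₀ = 1 − e^(−k_1 t) = 0.71 ⇒ e^(−k_1 t) = 0.290
t = −ln(0.290) / 0.0986 = 1.238 / 0.0986 = 12.55 d.

t ≈ 12.6 d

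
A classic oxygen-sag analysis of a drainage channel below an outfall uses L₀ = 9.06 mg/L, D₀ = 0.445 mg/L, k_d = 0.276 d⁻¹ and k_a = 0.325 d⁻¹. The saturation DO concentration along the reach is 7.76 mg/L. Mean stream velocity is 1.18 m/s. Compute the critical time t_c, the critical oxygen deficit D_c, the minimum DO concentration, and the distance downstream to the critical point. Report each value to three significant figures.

With k_a/k_d = 1.178 and 1 − D₀(k_a−k_d)/(k_d L₀) = 0.9913,
t_c = ln(1.178 × 0.9913) / (0.325 − 0.276) = ln(1.167) / 0.04900 = 0.1547/0.04900 = 3.156 d.
D_c = (k_d/k_a) L₀ e^(−k_d t_c) = (0.276/0.325) × 9.06 × e^(−0.276×3.156) = 0.8492 × 9.06 × 0.4185 = 3.220 mg/L.
Minimum DO = C_s − D_c = 7.76 − 3.220 = 4.540 mg/L.
x_c = v t_c = 1.18 m/s × 3.156 d × 86400 s/d = 321800 m ≈ 322 km.

t_c ≈ 3.16 d; D_c ≈ 3.22 mg/L; min DO ≈ 4.54 mg/L; x_c ≈ 322 km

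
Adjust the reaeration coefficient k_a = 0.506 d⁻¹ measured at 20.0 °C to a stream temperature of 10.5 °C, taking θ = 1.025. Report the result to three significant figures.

k_a(T₂) = k_a(T₁) · θ^(T₂−T₁) = 0.506 × 1.025^(10.5−20.0)
= 0.506 × 1.025^-9.50 = 0.506 × 0.7909 = 0.4002 d⁻¹.

k_a ≈ 0.400 d⁻¹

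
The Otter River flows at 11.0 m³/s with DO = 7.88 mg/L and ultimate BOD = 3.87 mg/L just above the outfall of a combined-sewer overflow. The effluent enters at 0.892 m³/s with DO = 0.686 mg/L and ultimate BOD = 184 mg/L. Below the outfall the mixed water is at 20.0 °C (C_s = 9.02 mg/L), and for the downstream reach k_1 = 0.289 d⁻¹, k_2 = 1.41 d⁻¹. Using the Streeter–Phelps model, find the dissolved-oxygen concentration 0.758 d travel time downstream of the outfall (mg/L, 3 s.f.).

DO ≈ 6.38 mg/L

Mixed DO = (11.0×7.88 + 0.892×0.686)/(11.0+0.892) = 87.29/11.89 = 7.340 mg/L.
Mixed L₀ = (11.0×3.87 + 0.892×184)/(11.89) = 206.7/11.89 = 17.38 mg/L.
Initial deficit D₀ = C_s − DO₀ = 9.02 − 7.340 = 1.680 mg/L.
D(0.758) = [0.289×17.38/(1.41−0.289)](e^(−0.289×0.758) − e^(−1.41×0.758)) + 1.680 e^(−1.41×0.758)
= 4.481 × (0.8033 − 0.3434) + 1.680 × 0.3434 = 2.637 mg/L.
DO = 9.02 − 2.637 = 6.383 mg/L.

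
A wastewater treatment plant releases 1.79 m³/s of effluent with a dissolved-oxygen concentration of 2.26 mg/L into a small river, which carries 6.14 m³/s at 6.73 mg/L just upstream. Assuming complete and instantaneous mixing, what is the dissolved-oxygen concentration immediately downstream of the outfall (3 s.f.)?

Flow-weighted mixing: C = (Q_r C_r + Q_w C_w)/(Q_r + Q_w)
= (6.14×6.73 + 1.79×2.26)/(6.14 + 1.79) = 45.37/7.930 = 5.721 mg/L.

5.72 mg/L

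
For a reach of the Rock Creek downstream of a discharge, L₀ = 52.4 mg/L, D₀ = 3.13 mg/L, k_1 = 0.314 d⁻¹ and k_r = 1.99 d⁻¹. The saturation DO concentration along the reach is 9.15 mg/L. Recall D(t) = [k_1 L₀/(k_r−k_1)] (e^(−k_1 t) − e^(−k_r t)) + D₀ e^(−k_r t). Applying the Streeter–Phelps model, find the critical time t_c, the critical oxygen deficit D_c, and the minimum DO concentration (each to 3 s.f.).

t_c ≈ 0.873 d; D_c ≈ 6.29 mg/L; min DO ≈ 2.86 mg/L

At the critical point dD/dt = 0, so k_1 L₀ e^(−k_1 t) = k_r D. Substituting D(t) from the Streeter–Phelps equation and solving for t gives
t_c = ln[(k_r/k_1)(1 − D₀(k_r−k_1)/(k_1 L₀))] / (k_r−k_1).
Here k_r−k_1 = 1.676 d⁻¹ and 1 − D₀(k_r−k_1)/(k_1 L₀) = 1 − 3.13×1.676/(0.314×52.4) = 0.6812, so
t_c = ln(6.338 × 0.6812) / 1.676 = 1.463 / 1.676 = 0.8726 d.
D_c = (k_1/k_r) L₀ e^(−k_1 t_c) = (0.314/1.99) × 52.4 × e^(−0.314×0.8726) = 0.1578 × 52.4 × 0.7603 = 6.286 mg/L.
Minimum DO = C_s − D_c = 9.15 − 6.286 = 2.864 mg/L.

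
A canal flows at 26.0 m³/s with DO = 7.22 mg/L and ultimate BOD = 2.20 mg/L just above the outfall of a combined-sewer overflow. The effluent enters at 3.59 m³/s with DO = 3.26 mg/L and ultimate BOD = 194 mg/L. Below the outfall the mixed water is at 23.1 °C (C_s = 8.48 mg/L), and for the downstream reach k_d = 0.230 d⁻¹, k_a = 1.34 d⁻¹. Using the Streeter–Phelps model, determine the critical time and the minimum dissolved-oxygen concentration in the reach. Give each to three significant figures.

t_c ≈ 1.23 d; minimum DO ≈ 5.18 mg/L

Mixed DO = (26.0×7.22 + 3.59×3.26)/(26.0+3.59) = 199.4/29.59 = 6.740 mg/L.
Mixed L₀ = (26.0×2.20 + 3.59×194)/(29.59) = 753.7/29.59 = 25.47 mg/L.
Initial deficit D₀ = C_s − DO₀ = 8.48 − 6.740 = 1.740 mg/L.
t_c = (1/1.110) ln[(1.34/0.230)(1 − 1.740×1.110/(0.230×25.47))] = 0.9009 × ln(3.905) = 1.227 d.
D_c = (0.230/1.34) × 25.47 × e^(−0.230×1.227) = 0.1716 × 25.47 × 0.7541 = 3.297 mg/L.
Minimum DO = 8.48 − 3.297 = 5.183 mg/L.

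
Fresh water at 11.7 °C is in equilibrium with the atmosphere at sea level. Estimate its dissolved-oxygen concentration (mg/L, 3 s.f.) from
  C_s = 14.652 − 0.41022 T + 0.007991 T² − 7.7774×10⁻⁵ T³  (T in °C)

C_s = 14.652 − 0.41022×11.7 + 0.007991×11.7² − 7.7774×10⁻⁵×11.7³ = 10.82 mg/L.

C_s ≈ 10.8 mg/L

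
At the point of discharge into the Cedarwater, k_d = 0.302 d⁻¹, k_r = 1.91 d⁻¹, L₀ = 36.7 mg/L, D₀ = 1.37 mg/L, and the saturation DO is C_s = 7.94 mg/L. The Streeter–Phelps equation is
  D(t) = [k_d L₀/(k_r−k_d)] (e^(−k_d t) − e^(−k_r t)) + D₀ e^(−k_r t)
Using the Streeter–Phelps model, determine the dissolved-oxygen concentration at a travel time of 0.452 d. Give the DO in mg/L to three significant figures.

DO ≈ 4.26 mg/L

k_d L₀/(k_r−k_d) = 0.302×36.7/(1.91−0.302) = 11.08/1.608 = 6.893 mg/L.
e^(−k_d t) = e^(−0.302×0.4520) = 0.8724; e^(−k_r t) = e^(−1.91×0.4520) = 0.4218.
D = 6.893 × (0.8724 − 0.4218) + 1.37 × 0.4218 = 3.106 + 0.5778 = 3.684 mg/L.
DO = C_s − D = 7.94 − 3.684 = 4.256 mg/L.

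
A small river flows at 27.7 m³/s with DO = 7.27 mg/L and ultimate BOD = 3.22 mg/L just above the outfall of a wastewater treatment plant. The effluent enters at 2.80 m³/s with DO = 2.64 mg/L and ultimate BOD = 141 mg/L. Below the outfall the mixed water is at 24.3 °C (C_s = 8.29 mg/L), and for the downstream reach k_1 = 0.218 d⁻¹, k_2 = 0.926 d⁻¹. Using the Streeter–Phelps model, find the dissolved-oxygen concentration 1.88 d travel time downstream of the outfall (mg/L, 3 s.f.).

DO ≈ 5.65 mg/L

Mixed DO = (27.7×7.27 + 2.80×2.64)/(27.7+2.80) = 208.8/30.50 = 6.845 mg/L.
Mixed L₀ = (27.7×3.22 + 2.80×141)/(30.50) = 484.0/30.50 = 15.87 mg/L.
Initial deficit D₀ = C_s − DO₀ = 8.29 − 6.845 = 1.445 mg/L.
D(1.88) = [0.218×15.87/(0.926−0.218)](e^(−0.218×1.88) − e^(−0.926×1.88)) + 1.445 e^(−0.926×1.88)
= 4.886 × (0.6638 − 0.1754) + 1.445 × 0.1754 = 2.640 mg/L.
DO = 8.29 − 2.640 = 5.650 mg/L.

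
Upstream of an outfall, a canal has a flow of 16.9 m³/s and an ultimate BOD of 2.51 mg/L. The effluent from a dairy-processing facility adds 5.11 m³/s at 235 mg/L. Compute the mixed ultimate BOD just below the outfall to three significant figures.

56.5 mg/L

Flow-weighted mixing: C = (Q_r C_r + Q_w C_w)/(Q_r + Q_w)
= (16.9×2.51 + 5.11×235)/(16.9 + 5.11) = 1243/22.01 = 56.49 mg/L.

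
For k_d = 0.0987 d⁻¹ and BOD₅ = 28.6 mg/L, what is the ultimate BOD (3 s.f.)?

L₀ ≈ 73.4 mg/L

BOD₅ = L₀(1 − e^(−5k_d)) ⇒ L₀ = BOD₅ / (1 − e^(−5×0.0987))
= 28.6 / (1 − 0.6105) = 28.6 / 0.3895 = 73.42 mg/L.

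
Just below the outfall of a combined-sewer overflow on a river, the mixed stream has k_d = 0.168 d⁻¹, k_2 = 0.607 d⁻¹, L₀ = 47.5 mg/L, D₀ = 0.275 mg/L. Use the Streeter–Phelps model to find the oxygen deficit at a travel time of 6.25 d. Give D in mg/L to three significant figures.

k_d L₀/(k_2−k_d) = 0.168×47.5/(0.607−0.168) = 7.980/0.4390 = 18.18 mg/L.
e^(−k_d t) = e^(−0.168×6.250) = 0.3499; e^(−k_2 t) = e^(−0.607×6.250) = 0.02251.
D = 18.18 × (0.3499 − 0.02251) + 0.275 × 0.02251 = 5.952 + 0.006191 = 5.958 mg/L.

D ≈ 5.96 mg/L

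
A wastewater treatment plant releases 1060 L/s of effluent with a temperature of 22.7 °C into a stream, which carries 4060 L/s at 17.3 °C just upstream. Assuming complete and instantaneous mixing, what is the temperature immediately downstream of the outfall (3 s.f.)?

Flow-weighted mixing: C = (Q_r C_r + Q_w C_w)/(Q_r + Q_w)
= (4060×17.3 + 1060×22.7)/(4060 + 1060) = 94300/5120 = 18.42 °C.

18.4 °C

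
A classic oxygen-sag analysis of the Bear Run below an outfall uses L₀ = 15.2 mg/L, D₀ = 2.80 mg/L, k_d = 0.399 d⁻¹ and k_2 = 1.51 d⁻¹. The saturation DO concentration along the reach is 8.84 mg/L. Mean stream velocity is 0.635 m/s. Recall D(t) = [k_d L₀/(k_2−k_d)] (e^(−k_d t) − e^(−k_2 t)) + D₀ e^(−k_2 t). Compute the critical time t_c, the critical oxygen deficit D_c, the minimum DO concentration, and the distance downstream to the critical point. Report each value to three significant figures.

At the critical point dD/dt = 0, so k_d L₀ e^(−k_d t) = k_2 D. Substituting D(t) from the Streeter–Phelps equation and solving for t gives
t_c = ln[(k_2/k_d)(1 − D₀(k_2−k_d)/(k_d L₀))] / (k_2−k_d).
Here k_2−k_d = 1.111 d⁻¹ and 1 − D₀(k_2−k_d)/(k_d L₀) = 1 − 2.80×1.111/(0.399×15.2) = 0.4871, so
t_c = ln(3.784 × 0.4871) / 1.111 = 0.6116 / 1.111 = 0.5505 d.
D_c = (k_d/k_2) L₀ e^(−k_d t_c) = (0.399/1.51) × 15.2 × e^(−0.399×0.5505) = 0.2642 × 15.2 × 0.8028 = 3.224 mg/L.
Minimum DO = C_s − D_c = 8.84 − 3.224 = 5.616 mg/L.
x_c = v t_c = 0.635 m/s × 0.5505 d × 86400 s/d = 30200 m ≈ 30.2 km.

t_c ≈ 0.550 d; D_c ≈ 3.22 mg/L; min DO ≈ 5.62 mg/L; x_c ≈ 30.2 km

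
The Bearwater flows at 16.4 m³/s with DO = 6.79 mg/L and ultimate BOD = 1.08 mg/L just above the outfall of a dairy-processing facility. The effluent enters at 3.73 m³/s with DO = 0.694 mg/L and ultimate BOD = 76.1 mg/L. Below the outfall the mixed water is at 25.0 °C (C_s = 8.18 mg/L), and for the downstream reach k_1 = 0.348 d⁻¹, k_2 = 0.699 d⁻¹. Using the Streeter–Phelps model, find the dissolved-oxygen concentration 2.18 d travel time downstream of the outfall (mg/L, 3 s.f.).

DO ≈ 3.91 mg/L

Mixed DO = (16.4×6.79 + 3.73×0.694)/(16.4+3.73) = 113.9/20.13 = 5.660 mg/L.
Mixed L₀ = (16.4×1.08 + 3.73×76.1)/(20.13) = 301.6/20.13 = 14.98 mg/L.
Initial deficit D₀ = C_s − DO₀ = 8.18 − 5.660 = 2.520 mg/L.
D(2.18) = [0.348×14.98/(0.699−0.348)](e^(−0.348×2.18) − e^(−0.699×2.18)) + 2.520 e^(−0.699×2.18)
= 14.85 × (0.4683 − 0.2179) + 2.520 × 0.2179 = 4.268 mg/L.
DO = 8.18 − 4.268 = 3.912 mg/L.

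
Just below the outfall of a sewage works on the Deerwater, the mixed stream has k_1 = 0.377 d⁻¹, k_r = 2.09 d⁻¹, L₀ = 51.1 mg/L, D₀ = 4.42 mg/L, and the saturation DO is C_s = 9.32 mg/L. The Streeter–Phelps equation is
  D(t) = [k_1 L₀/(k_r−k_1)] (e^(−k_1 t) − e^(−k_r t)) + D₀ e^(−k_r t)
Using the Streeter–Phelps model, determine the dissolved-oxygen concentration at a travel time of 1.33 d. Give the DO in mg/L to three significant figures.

k_1 L₀/(k_r−k_1) = 0.377×51.1/(2.09−0.377) = 19.26/1.713 = 11.25 mg/L.
e^(−k_1 t) = e^(−0.377×1.330) = 0.6057; e^(−k_r t) = e^(−2.09×1.330) = 0.06206.
D = 11.25 × (0.6057 − 0.06206) + 4.42 × 0.06206 = 6.114 + 0.2743 = 6.388 mg/L.
DO = C_s − D = 9.32 − 6.388 = 2.932 mg/L.

DO ≈ 2.93 mg/L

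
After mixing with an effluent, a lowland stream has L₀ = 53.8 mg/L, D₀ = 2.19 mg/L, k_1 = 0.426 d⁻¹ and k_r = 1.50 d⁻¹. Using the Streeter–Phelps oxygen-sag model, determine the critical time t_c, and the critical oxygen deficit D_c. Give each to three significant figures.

With k_r/k_1 = 3.521 and 1 − D₀(k_r−k_1)/(k_1 L₀) = 0.8974,
t_c = ln(3.521 × 0.8974) / (1.50 − 0.426) = ln(3.160) / 1.074 = 1.150/1.074 = 1.071 d.
D_c = (k_1/k_r) L₀ e^(−k_1 t_c) = (0.426/1.50) × 53.8 × e^(−0.426×1.071) = 0.2840 × 53.8 × 0.6336 = 9.681 mg/L.

t_c ≈ 1.07 d; D_c ≈ 9.68 mg/L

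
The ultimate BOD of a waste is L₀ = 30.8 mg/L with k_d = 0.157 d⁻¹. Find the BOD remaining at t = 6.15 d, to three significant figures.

L_t = L₀ e^(−k_d t) = 30.8 × e^(−0.157×6.15) = 30.8 × 0.3808 = 11.73 mg/L.

L ≈ 11.7 mg/L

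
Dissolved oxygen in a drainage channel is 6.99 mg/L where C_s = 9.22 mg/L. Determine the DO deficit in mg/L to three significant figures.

D = C_s − C = 9.22 − 6.99 = 2.23 mg/L.

D ≈ 2.23 mg/L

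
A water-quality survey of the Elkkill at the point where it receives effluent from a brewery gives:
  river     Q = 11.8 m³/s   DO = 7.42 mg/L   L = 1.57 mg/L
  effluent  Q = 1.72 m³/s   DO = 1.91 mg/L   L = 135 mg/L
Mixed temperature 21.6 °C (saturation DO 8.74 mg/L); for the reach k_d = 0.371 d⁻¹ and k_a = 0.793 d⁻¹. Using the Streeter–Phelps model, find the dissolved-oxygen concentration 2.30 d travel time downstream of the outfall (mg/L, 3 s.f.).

DO ≈ 4.10 mg/L

Mixed DO = (11.8×7.42 + 1.72×1.91)/(11.8+1.72) = 90.84/13.52 = 6.719 mg/L.
Mixed L₀ = (11.8×1.57 + 1.72×135)/(13.52) = 250.7/13.52 = 18.54 mg/L.
Initial deficit D₀ = C_s − DO₀ = 8.74 − 6.719 = 2.021 mg/L.
D(2.30) = [0.371×18.54/(0.793−0.371)](e^(−0.371×2.30) − e^(−0.793×2.30)) + 2.021 e^(−0.793×2.30)
= 16.30 × (0.4260 − 0.1614) + 2.021 × 0.1614 = 4.640 mg/L.
DO = 8.74 − 4.640 = 4.100 mg/L.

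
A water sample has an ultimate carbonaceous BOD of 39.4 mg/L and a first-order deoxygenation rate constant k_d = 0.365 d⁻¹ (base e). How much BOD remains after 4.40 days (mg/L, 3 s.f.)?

L_t = L₀ e^(−k_d t) = 39.4 × e^(−0.365×4.40) = 39.4 × 0.2007 = 7.907 mg/L.

L ≈ 7.91 mg/L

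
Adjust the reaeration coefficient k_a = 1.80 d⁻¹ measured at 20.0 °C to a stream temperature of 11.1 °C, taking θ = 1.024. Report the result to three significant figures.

k_a(T₂) = k_a(T₁) · θ^(T₂−T₁) = 1.80 × 1.024^(11.1−20.0)
= 1.80 × 1.024^-8.90 = 1.80 × 0.8097 = 1.457 d⁻¹.

k_a ≈ 1.46 d⁻¹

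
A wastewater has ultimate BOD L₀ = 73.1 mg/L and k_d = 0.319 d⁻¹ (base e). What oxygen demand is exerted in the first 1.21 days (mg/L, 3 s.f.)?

y_t = L₀(1 − e^(−k_d t)) = 73.1 × (1 − e^(−0.319×1.21))
= 73.1 × (1 − 0.6798) = 73.1 × 0.3202 = 23.41 mg/L.

y ≈ 23.4 mg/L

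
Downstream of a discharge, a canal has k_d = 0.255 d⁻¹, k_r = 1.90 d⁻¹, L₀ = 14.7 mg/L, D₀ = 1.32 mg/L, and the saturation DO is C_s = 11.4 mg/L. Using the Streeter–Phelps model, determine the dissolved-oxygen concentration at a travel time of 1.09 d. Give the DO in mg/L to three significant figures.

DO ≈ 9.80 mg/L

k_d L₀/(k_r−k_d) = 0.255×14.7/(1.90−0.255) = 3.748/1.645 = 2.279 mg/L.
e^(−k_d t) = e^(−0.255×1.090) = 0.7573; e^(−k_r t) = e^(−1.90×1.090) = 0.1261.
D = 2.279 × (0.7573 − 0.1261) + 1.32 × 0.1261 = 1.439 + 0.1664 = 1.605 mg/L.
DO = C_s − D = 11.4 − 1.605 = 9.795 mg/L.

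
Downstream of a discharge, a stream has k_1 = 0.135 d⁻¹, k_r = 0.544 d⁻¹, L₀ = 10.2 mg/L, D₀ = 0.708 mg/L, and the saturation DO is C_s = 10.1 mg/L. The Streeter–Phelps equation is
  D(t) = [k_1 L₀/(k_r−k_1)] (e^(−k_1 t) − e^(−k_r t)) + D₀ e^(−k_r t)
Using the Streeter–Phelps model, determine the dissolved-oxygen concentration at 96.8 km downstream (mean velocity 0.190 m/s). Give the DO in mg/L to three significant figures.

Travel time t = x/v = 96.8 km / (0.190 m/s) = 96800 m / 0.190 m/s = 509500 s = 5.897 d.
k_1 L₀/(k_r−k_1) = 0.135×10.2/(0.544−0.135) = 1.377/0.4090 = 3.367 mg/L.
e^(−k_1 t) = e^(−0.135×5.897) = 0.4511; e^(−k_r t) = e^(−0.544×5.897) = 0.04045.
D = 3.367 × (0.4511 − 0.04045) + 0.708 × 0.04045 = 1.383 + 0.02864 = 1.411 mg/L.
DO = C_s − D = 10.1 − 1.411 = 8.689 mg/L.

DO ≈ 8.69 mg/L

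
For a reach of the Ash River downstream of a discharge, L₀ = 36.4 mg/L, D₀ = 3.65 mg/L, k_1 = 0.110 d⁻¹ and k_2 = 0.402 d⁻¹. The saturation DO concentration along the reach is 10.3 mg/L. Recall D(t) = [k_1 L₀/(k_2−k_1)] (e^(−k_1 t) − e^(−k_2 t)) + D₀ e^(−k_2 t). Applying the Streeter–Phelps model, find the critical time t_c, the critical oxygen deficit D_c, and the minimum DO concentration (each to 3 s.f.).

t_c ≈ 3.38 d; D_c ≈ 6.87 mg/L; min DO ≈ 3.43 mg/L

At the critical point dD/dt = 0, so k_1 L₀ e^(−k_1 t) = k_2 D. Substituting D(t) from the Streeter–Phelps equation and solving for t gives
t_c = ln[(k_2/k_1)(1 − D₀(k_2−k_1)/(k_1 L₀))] / (k_2−k_1).
Here k_2−k_1 = 0.2920 d⁻¹ and 1 − D₀(k_2−k_1)/(k_1 L₀) = 1 − 3.65×0.2920/(0.110×36.4) = 0.7338, so
t_c = ln(3.655 × 0.7338) / 0.2920 = 0.9865 / 0.2920 = 3.378 d.
D_c = (k_1/k_2) L₀ e^(−k_1 t_c) = (0.110/0.402) × 36.4 × e^(−0.110×3.378) = 0.2736 × 36.4 × 0.6896 = 6.869 mg/L.
Minimum DO = C_s − D_c = 10.3 − 6.869 = 3.431 mg/L.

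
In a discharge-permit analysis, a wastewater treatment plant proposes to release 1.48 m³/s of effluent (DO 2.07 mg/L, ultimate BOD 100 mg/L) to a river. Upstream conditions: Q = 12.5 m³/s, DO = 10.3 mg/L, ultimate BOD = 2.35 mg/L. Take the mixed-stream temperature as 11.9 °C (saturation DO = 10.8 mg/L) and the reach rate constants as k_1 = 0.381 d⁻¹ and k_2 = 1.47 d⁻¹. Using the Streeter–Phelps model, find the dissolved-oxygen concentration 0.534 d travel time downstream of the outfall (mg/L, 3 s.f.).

DO ≈ 8.58 mg/L

Mixed DO = (12.5×10.3 + 1.48×2.07)/(12.5+1.48) = 131.8/13.98 = 9.429 mg/L.
Mixed L₀ = (12.5×2.35 + 1.48×100)/(13.98) = 177.4/13.98 = 12.69 mg/L.
Initial deficit D₀ = C_s − DO₀ = 10.8 − 9.429 = 1.371 mg/L.
D(0.534) = [0.381×12.69/(1.47−0.381)](e^(−0.381×0.534) − e^(−1.47×0.534)) + 1.371 e^(−1.47×0.534)
= 4.439 × (0.8159 − 0.4561) + 1.371 × 0.4561 = 2.223 mg/L.
DO = 10.8 − 2.223 = 8.577 mg/L.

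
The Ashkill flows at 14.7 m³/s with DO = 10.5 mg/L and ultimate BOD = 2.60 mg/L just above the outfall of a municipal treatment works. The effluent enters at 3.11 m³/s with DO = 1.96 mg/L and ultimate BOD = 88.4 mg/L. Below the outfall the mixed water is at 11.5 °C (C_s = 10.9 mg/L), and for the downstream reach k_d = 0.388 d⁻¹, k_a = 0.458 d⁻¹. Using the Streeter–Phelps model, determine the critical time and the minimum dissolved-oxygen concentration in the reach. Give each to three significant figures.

Mixed DO = (14.7×10.5 + 3.11×1.96)/(14.7+3.11) = 160.4/17.81 = 9.009 mg/L.
Mixed L₀ = (14.7×2.60 + 3.11×88.4)/(17.81) = 313.1/17.81 = 17.58 mg/L.
Initial deficit D₀ = C_s − DO₀ = 10.9 − 9.009 = 1.891 mg/L.
t_c = (1/0.07000) ln[(0.458/0.388)(1 − 1.891×0.07000/(0.388×17.58))] = 14.29 × ln(1.158) = 2.090 d.
D_c = (0.388/0.458) × 17.58 × e^(−0.388×2.090) = 0.8472 × 17.58 × 0.4445 = 6.621 mg/L.
Minimum DO = 10.9 − 6.621 = 4.279 mg/L.

t_c ≈ 2.09 d; minimum DO ≈ 4.28 mg/L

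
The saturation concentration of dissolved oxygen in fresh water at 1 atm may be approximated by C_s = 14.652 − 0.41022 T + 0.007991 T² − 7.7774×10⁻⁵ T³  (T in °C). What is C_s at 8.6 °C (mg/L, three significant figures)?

C_s = 14.652 − 0.41022×8.6 + 0.007991×8.6² − 7.7774×10⁻⁵×8.6³ = 11.67 mg/L.

C_s ≈ 11.7 mg/L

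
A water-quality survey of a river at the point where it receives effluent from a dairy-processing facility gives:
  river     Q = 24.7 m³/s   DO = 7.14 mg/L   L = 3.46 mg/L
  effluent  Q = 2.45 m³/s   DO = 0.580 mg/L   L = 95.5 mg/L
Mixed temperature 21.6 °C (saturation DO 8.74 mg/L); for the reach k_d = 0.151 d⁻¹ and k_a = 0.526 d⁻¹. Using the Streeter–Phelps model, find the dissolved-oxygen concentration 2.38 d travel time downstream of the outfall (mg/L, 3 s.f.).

DO ≈ 6.16 mg/L

Mixed DO = (24.7×7.14 + 2.45×0.580)/(24.7+2.45) = 177.8/27.15 = 6.548 mg/L.
Mixed L₀ = (24.7×3.46 + 2.45×95.5)/(27.15) = 319.4/27.15 = 11.77 mg/L.
Initial deficit D₀ = C_s − DO₀ = 8.74 − 6.548 = 2.192 mg/L.
D(2.38) = [0.151×11.77/(0.526−0.151)](e^(−0.151×2.38) − e^(−0.526×2.38)) + 2.192 e^(−0.526×2.38)
= 4.738 × (0.6981 − 0.2860) + 2.192 × 0.2860 = 2.579 mg/L.
DO = 8.74 − 2.579 = 6.161 mg/L.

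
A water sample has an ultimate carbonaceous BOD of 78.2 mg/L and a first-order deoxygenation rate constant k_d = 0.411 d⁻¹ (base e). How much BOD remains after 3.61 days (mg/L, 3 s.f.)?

L_t = L₀ e^(−k_d t) = 78.2 × e^(−0.411×3.61) = 78.2 × 0.2268 = 17.74 mg/L.

L ≈ 17.7 mg/L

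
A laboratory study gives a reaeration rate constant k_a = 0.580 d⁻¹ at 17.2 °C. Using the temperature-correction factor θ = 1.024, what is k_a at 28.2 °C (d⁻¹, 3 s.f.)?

k_a(T₂) = k_a(T₁) · θ^(T₂−T₁) = 0.580 × 1.024^(28.2−17.2)
= 0.580 × 1.024^11.0 = 0.580 × 1.298 = 0.7529 d⁻¹.

k_a ≈ 0.753 d⁻¹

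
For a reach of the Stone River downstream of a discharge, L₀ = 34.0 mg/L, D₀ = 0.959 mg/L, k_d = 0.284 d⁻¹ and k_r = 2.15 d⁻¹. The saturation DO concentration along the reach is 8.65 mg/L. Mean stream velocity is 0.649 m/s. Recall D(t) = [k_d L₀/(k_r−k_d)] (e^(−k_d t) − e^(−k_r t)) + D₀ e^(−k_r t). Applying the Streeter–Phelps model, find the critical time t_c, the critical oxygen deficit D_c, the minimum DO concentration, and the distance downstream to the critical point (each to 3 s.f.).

With k_r/k_d = 7.570 and 1 − D₀(k_r−k_d)/(k_d L₀) = 0.8147,
t_c = ln(7.570 × 0.8147) / (2.15 − 0.284) = ln(6.167) / 1.866 = 1.819/1.866 = 0.9750 d.
D_c = (k_d/k_r) L₀ e^(−k_d t_c) = (0.284/2.15) × 34.0 × e^(−0.284×0.9750) = 0.1321 × 34.0 × 0.7581 = 3.405 mg/L.
Minimum DO = C_s − D_c = 8.65 − 3.405 = 5.245 mg/L.
x_c = v t_c = 0.649 m/s × 0.9750 d × 86400 s/d = 54670 m ≈ 54.7 km.

t_c ≈ 0.975 d; D_c ≈ 3.40 mg/L; min DO ≈ 5.25 mg/L; x_c ≈ 54.7 km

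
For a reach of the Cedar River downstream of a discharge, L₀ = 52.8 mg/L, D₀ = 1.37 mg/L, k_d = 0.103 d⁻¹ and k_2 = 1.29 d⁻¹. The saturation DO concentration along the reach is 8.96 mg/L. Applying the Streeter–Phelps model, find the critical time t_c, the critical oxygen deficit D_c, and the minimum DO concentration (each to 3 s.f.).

t_c ≈ 1.83 d; D_c ≈ 3.49 mg/L; min DO ≈ 5.47 mg/L

t_c = [1/(k_2−k_d)] ln[(k_2/k_d)(1 − D₀(k_2−k_d)/(k_d L₀))]
= [1/(1.29−0.103)] ln[(1.29/0.103)(1 − 1.37×1.187/(0.103×52.8))]
= (1/1.187) ln[12.52 × 0.7010] = 0.8425 × ln(8.779) = 0.8425 × 2.172 = 1.830 d.
L(t_c) = L₀ e^(−k_d t_c) = 52.8 × 0.8282 = 43.73 mg/L, and at the critical point k_2 D_c = k_d L, so D_c = (0.103/1.29) × 43.73 = 3.492 mg/L.
Minimum DO = C_s − D_c = 8.96 − 3.492 = 5.468 mg/L.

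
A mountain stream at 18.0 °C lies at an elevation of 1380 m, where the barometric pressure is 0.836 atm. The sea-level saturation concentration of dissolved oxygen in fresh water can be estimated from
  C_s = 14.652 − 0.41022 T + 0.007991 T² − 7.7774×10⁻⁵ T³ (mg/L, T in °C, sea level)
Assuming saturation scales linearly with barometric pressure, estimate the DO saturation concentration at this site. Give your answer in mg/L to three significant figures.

C_s ≈ 7.86 mg/L

At sea level: C_s = 14.652 − 0.41022×18.0 + 0.007991×18.0² − 7.7774×10⁻⁵×18.0³ = 9.404 mg/L.
Pressure correction: C_s' = 9.404 × 0.836 = 7.861 mg/L.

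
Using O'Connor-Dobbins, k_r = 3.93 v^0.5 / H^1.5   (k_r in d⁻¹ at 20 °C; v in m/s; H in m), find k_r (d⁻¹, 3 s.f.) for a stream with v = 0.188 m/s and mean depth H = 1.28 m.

k_r ≈ 1.18 d⁻¹

k_r = 3.93 × 0.188^0.5 / 1.28^1.5 = 3.93 × 0.4336 / 1.448 = 1.177 d⁻¹.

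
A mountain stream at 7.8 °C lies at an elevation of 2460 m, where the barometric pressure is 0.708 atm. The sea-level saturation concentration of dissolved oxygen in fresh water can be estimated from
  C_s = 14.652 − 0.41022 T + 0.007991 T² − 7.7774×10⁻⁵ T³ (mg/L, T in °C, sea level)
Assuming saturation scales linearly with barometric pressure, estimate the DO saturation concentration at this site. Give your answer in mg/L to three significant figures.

At sea level: C_s = 14.652 − 0.41022×7.8 + 0.007991×7.8² − 7.7774×10⁻⁵×7.8³ = 11.90 mg/L.
Pressure correction: C_s' = 11.90 × 0.708 = 8.426 mg/L.

C_s ≈ 8.43 mg/L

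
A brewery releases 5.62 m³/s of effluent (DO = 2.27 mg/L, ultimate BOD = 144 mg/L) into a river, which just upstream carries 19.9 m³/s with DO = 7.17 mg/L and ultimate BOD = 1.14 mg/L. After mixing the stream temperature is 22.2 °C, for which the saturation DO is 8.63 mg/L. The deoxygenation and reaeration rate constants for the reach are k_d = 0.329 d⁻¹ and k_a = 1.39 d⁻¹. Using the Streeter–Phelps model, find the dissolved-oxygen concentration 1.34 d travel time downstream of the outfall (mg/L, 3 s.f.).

Mixed DO = (19.9×7.17 + 5.62×2.27)/(19.9+5.62) = 155.4/25.52 = 6.091 mg/L.
Mixed L₀ = (19.9×1.14 + 5.62×144)/(25.52) = 832.0/25.52 = 32.60 mg/L.
Initial deficit D₀ = C_s − DO₀ = 8.63 − 6.091 = 2.539 mg/L.
D(1.34) = [0.329×32.60/(1.39−0.329)](e^(−0.329×1.34) − e^(−1.39×1.34)) + 2.539 e^(−1.39×1.34)
= 10.11 × (0.6435 − 0.1553) + 2.539 × 0.1553 = 5.330 mg/L.
DO = 8.63 − 5.330 = 3.300 mg/L.

DO ≈ 3.30 mg/L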